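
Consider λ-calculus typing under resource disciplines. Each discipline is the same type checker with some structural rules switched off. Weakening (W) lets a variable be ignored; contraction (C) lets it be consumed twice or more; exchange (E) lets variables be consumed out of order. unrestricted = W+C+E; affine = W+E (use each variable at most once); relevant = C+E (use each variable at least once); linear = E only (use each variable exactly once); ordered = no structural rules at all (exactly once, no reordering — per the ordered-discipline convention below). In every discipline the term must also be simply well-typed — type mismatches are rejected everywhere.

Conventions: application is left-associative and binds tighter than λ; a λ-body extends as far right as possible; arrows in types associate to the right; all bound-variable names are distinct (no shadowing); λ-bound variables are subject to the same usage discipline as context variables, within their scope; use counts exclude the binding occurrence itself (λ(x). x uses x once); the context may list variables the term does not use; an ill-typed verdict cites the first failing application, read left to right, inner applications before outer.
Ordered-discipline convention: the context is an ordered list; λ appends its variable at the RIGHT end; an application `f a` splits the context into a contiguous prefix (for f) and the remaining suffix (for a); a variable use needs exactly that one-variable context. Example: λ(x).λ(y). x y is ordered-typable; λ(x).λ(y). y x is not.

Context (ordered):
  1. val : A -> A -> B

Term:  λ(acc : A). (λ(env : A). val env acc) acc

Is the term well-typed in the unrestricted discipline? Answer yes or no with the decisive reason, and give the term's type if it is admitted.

yes — typability at A -> B is all that's needed; term : A -> B
usage: val=1; acc (bound)=2; env (bound)=1
uses in reading order: val, env, acc, acc
typing: well-typed — term : A -> B
all disciplines: ordered ✗ | linear ✗ | affine ✗ | relevant ✓ | unrestricted ✓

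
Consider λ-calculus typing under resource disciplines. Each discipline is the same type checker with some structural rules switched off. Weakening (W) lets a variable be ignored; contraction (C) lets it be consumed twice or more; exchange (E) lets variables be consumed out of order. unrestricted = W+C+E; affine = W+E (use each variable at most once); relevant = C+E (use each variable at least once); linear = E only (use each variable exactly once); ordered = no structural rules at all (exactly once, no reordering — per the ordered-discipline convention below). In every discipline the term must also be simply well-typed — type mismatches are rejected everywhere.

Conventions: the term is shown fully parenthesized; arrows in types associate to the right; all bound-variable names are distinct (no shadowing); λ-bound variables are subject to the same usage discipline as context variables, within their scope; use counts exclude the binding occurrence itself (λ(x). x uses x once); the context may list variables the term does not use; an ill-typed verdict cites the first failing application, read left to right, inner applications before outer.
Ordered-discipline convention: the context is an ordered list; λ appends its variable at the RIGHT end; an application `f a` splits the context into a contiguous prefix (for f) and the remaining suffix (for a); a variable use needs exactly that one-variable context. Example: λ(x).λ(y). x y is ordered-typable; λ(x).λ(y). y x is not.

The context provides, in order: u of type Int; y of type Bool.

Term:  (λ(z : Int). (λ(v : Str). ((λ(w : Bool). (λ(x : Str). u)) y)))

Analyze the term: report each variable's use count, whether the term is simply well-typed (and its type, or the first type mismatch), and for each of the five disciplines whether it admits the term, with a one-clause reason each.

counts: u ×1; y ×1; z (bound) ×0; v (bound) ×0; w (bound) ×0; x (bound) ×0
left-to-right use order: u, y
typing: well-typed — term : Int -> Str -> Str -> Int
ordered: ✗ — needs weakening: z, v, w, x unused
linear: ✗ — needs weakening: z, v, w, x unused
affine: ✓ — at most one use each (u, y, z, v, w, x)
relevant: ✗ — needs weakening: z, v, w, x unused
unrestricted: ✓ — well-typed at Int -> Str -> Str -> Int; no restrictions here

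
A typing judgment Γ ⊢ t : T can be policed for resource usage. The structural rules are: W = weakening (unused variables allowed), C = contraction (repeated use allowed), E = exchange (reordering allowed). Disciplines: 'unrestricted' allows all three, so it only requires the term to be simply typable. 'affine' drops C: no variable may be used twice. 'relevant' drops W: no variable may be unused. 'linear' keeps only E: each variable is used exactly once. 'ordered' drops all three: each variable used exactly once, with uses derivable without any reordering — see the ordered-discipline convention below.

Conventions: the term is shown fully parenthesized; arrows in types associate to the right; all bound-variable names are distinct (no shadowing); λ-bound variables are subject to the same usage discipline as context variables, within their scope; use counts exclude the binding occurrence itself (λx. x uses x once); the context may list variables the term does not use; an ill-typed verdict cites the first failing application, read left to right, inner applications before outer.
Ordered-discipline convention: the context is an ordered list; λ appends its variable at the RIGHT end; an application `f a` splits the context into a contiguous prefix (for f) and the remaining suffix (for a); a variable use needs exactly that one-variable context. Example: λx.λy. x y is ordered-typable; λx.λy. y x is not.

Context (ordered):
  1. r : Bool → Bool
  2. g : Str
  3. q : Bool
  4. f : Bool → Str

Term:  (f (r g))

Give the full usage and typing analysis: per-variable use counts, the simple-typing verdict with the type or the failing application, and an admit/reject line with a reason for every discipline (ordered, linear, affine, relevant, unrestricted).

counts: r: 1, g: 1, q: 0, f: 1
use order (left to right): f, r, g
typing: ill-typed: argument of type Str where Bool is required
ordered: ✗, a type mismatch blocks all five
linear: ✗, the type mismatch rejects it
affine: ✗, not simply typable
relevant: ✗, fails simple typing
unrestricted: ✗, a type mismatch blocks all five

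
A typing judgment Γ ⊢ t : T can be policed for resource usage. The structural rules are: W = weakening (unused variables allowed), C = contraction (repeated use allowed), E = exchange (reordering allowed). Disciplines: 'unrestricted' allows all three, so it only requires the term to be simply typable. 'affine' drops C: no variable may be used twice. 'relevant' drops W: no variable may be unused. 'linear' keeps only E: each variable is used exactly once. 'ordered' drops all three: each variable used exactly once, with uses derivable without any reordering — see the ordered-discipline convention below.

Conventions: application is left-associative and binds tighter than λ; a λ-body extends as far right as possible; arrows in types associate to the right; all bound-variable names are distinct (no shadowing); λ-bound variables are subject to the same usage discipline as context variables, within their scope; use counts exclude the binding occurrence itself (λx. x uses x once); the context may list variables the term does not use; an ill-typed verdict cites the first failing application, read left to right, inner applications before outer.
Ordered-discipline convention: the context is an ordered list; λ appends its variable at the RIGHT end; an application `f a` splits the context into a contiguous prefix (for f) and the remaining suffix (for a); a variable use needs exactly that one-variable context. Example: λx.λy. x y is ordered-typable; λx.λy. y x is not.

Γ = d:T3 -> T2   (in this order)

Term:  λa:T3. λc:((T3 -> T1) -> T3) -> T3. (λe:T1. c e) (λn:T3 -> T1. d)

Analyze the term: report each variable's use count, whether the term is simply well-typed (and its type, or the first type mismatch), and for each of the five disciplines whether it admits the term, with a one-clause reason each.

use counts: d=1, a (bound)=0, c (bound)=1, e (bound)=1, n (bound)=0
order of uses: c, e, d
typing: ill-typed: a function awaiting (T3 -> T1) -> T3 gets T1
ordered: ✗, a type mismatch blocks all five
linear: ✗, the type mismatch rejects it
affine: ✗, not simply typable
relevant: ✗, fails simple typing
unrestricted: ✗, a type mismatch blocks all five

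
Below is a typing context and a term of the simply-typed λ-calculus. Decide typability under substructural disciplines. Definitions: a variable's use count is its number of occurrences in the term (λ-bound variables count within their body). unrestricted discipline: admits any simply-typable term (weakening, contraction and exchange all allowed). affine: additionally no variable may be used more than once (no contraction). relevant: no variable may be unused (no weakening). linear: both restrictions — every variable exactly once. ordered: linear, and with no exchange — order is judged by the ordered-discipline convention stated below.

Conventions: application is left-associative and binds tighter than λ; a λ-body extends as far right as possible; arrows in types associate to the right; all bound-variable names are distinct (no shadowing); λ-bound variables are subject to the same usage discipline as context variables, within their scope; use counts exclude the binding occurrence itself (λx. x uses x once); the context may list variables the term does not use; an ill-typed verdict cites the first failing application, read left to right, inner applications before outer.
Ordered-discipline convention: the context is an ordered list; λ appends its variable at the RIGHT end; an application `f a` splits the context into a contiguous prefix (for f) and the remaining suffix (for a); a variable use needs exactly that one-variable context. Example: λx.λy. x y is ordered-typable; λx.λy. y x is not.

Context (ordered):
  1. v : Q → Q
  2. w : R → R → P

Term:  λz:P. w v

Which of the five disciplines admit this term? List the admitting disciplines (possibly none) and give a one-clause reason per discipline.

admitting disciplines: none
usage: v ×1, w ×1, z (bound) ×0
left-to-right use order: w, v
typing: ill-typed: an application expects R but receives Q → Q
ordered: ✗, the type mismatch rejects it
linear: ✗, not simply typable
affine: ✗, fails simple typing
relevant: ✗, a type mismatch blocks all five
unrestricted: ✗, the type mismatch rejects it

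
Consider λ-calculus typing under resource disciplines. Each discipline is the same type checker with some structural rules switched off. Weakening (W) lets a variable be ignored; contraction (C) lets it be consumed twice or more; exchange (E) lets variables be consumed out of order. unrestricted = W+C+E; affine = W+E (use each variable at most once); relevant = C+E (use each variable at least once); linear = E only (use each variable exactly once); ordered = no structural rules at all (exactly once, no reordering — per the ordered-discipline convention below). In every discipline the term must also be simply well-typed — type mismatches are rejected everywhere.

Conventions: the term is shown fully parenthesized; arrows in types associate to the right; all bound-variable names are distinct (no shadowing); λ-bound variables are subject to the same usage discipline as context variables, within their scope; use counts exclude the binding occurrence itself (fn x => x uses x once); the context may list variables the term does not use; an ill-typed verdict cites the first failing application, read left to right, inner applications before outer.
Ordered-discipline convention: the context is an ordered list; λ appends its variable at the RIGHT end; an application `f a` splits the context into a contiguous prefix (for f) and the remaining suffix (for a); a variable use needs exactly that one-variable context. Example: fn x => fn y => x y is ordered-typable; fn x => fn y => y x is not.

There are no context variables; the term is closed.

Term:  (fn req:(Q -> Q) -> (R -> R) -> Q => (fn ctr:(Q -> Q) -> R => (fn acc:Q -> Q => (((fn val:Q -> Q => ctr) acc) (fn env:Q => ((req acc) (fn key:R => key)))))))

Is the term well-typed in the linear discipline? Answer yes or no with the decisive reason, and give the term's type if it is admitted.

no — repeated use of acc ×2; val, env never used (weakening)
counts: req (bound): 1; ctr (bound): 1; acc (bound): 2; val (bound): 0; env (bound): 0; key (bound): 1
order of uses: ctr, acc, req, acc, key
typing: ✓ — ((Q -> Q) -> (R -> R) -> Q) -> ((Q -> Q) -> R) -> (Q -> Q) -> R
per-discipline verdicts: ordered ✗, linear ✗, affine ✗, relevant ✗, unrestricted ✓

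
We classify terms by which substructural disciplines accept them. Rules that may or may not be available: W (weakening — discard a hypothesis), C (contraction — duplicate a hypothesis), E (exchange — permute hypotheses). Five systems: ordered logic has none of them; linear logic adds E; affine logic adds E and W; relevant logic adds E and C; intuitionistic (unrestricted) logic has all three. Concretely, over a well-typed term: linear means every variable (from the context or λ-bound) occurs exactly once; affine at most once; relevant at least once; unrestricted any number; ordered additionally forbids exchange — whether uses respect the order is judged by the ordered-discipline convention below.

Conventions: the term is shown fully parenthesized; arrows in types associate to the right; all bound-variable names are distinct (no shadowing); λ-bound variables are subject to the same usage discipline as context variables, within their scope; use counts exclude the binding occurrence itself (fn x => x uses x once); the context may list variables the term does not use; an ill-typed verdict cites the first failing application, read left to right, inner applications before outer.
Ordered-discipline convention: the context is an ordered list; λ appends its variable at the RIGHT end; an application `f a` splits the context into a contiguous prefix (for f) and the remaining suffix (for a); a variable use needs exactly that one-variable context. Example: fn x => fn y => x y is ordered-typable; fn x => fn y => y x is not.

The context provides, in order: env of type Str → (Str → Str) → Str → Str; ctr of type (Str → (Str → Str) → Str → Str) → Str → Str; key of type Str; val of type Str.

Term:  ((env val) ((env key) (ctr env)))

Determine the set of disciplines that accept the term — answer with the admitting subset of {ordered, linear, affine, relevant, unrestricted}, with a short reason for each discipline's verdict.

admitted by: relevant, unrestricted
use counts: env=3, ctr=1, key=1, val=1
left-to-right use order: env, val, env, key, ctr, env
typing: well-typed — term : Str → Str
ordered: ✗ — repeated use of env ×3
linear: ✗ — repeated use of env ×3
affine: ✗ — repeated use of env ×3
relevant: ✓ — every one of env, ctr, key, val appears
unrestricted: ✓ — type-checks (Str → Str) and nothing is barred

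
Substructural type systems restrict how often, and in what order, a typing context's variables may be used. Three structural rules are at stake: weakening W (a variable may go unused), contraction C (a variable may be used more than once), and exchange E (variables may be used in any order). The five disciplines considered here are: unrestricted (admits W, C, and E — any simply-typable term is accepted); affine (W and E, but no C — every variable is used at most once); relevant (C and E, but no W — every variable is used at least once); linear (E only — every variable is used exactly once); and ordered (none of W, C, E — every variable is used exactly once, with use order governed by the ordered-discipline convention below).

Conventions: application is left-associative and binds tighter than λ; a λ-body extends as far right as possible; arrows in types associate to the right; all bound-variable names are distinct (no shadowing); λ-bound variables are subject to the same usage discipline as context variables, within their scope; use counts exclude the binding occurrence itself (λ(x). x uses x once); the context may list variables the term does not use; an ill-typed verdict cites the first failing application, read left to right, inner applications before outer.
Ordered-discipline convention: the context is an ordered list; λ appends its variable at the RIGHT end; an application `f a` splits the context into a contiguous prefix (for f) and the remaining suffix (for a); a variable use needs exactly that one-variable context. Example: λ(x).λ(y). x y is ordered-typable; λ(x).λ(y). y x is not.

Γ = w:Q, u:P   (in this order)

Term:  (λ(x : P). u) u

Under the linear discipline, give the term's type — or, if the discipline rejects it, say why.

not well-typed under linear — repeated use of u ×2; w, x left unused
counts: w: 0, u: 2, x (bound): 0
use order (left to right): u, u
typing: ✓ — P
all disciplines: ordered ✗ | linear ✗ | affine ✗ | relevant ✗ | unrestricted ✓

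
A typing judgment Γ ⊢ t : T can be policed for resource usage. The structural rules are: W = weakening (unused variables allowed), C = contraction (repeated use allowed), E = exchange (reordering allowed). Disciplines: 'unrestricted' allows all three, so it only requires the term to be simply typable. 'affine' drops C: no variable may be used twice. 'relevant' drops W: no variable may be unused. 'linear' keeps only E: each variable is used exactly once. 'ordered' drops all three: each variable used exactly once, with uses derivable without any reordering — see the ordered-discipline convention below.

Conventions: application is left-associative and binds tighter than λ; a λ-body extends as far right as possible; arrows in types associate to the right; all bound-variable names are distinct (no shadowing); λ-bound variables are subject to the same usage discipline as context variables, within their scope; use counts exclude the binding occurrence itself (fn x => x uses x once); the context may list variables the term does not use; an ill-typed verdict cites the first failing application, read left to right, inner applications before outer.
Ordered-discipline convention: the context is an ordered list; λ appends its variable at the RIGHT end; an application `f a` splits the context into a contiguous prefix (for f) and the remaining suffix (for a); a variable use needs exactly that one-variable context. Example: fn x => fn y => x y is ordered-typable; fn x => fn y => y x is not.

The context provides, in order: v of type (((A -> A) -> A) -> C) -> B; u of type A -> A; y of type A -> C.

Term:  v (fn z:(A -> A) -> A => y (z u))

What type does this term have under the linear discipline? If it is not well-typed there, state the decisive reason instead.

term : B
use counts: v: 1×, u: 1×, y: 1×, z (bound): 1×
left-to-right use order: v, y, z, u
typing: well-typed — term : B
across the five disciplines: ordered ✗; linear ✓; affine ✓; relevant ✓; unrestricted ✓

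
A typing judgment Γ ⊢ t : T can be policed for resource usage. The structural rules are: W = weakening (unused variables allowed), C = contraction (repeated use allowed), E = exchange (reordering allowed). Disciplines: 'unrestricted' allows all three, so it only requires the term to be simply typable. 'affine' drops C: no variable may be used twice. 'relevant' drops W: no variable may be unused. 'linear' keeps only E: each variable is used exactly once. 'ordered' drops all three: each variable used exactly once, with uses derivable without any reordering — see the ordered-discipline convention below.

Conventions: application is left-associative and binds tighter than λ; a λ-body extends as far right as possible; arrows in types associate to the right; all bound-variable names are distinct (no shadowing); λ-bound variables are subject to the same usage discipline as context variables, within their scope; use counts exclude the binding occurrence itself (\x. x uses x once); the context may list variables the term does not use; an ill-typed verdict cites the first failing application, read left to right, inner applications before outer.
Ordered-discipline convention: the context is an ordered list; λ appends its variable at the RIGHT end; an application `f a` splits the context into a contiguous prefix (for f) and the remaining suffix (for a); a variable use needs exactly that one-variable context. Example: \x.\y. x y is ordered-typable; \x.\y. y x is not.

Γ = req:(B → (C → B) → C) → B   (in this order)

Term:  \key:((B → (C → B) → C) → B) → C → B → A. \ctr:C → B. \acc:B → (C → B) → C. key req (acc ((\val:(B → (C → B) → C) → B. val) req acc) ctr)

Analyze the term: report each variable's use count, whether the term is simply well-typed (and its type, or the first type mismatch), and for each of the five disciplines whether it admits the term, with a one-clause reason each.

counts: req ×2, key (bound) ×1, ctr (bound) ×1, acc (bound) ×2, val (bound) ×1
order of uses: key, req, acc, val, req, acc, ctr
typing: well-typed at (((B → (C → B) → C) → B) → C → B → A) → (C → B) → (B → (C → B) → C) → B → A
ordered: ✗, req ×2, acc ×2 used more than once (contraction)
linear: ✗, req ×2, acc ×2 used more than once (contraction)
affine: ✗, req ×2, acc ×2 used more than once (contraction)
relevant: ✓, at least one use each (req, key, ctr, acc, val)
unrestricted: ✓, well-typed at (((B → (C → B) → C) → B) → C → B → A) → (C → B) → (B → (C → B) → C) → B → A; no restrictions here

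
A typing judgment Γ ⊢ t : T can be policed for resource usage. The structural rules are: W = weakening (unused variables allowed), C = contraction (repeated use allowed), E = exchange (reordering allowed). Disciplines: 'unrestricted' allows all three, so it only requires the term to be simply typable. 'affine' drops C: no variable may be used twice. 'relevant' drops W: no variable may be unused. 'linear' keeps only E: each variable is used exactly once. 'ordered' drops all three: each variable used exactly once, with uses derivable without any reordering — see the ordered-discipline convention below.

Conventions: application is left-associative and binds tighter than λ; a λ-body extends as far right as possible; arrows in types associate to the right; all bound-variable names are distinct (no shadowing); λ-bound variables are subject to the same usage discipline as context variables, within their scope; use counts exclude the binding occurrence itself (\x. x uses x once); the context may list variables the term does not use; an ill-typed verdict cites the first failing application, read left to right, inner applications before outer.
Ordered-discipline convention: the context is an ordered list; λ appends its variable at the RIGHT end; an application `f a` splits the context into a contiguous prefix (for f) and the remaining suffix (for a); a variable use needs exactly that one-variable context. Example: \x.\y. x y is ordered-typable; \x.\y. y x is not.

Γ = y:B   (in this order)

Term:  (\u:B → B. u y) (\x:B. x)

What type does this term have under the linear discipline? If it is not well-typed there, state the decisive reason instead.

term : B
use counts: y ×1, u (bound) ×1, x (bound) ×1
uses in reading order: u, y, x
typing: well-typed — term : B
per-discipline verdicts: ordered ✗ · linear ✓ · affine ✓ · relevant ✓ · unrestricted ✓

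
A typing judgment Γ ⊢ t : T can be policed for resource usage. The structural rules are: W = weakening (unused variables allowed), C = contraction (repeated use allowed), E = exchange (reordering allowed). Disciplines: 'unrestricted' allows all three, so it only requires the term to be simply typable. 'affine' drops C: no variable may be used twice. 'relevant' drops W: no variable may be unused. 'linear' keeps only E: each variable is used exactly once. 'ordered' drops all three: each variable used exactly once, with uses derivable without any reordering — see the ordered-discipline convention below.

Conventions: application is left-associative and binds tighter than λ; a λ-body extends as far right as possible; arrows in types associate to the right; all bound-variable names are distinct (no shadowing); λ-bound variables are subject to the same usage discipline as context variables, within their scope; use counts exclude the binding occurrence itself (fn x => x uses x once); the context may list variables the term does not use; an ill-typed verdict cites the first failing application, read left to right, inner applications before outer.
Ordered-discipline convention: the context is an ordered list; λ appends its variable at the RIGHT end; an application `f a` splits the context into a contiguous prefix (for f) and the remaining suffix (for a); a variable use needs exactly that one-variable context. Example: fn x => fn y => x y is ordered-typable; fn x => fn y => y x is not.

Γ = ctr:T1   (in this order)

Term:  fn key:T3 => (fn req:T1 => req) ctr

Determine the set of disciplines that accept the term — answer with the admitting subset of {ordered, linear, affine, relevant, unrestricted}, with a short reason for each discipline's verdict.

accepted by: affine, unrestricted
counts: ctr: 1×, key (bound): 0×, req (bound): 1×
uses in reading order: req, ctr
typing: ✓ — T3 → T1
ordered: ✗ — key left unused
linear: ✗ — key left unused
affine: ✓ — none of ctr, key, req used more than once
relevant: ✗ — key left unused
unrestricted: ✓ — well-typed at T3 → T1; no restrictions here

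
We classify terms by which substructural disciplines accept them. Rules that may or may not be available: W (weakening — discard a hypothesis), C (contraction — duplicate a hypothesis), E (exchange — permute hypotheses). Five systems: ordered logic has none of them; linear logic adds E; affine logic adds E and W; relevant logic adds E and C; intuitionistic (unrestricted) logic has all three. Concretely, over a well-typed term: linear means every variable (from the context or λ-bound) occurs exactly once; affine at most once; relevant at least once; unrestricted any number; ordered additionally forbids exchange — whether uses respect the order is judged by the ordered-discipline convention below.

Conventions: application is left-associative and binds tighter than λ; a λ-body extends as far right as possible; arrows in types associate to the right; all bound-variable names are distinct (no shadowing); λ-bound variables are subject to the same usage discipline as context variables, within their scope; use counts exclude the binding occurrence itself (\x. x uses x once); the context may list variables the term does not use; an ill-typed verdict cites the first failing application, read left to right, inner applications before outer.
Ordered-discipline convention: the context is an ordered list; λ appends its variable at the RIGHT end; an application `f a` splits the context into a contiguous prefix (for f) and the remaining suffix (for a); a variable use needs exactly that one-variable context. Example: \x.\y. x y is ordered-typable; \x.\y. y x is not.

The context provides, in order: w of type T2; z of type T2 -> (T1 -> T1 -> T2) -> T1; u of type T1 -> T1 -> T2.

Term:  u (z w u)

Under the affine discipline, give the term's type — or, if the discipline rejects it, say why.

not well-typed under affine — uses contraction: u ×2
use counts: w ×1, z ×1, u ×2
order of uses: u, z, w, u
typing: ✓ — T1 -> T2
all disciplines: ordered ✗ · linear ✗ · affine ✗ · relevant ✓ · unrestricted ✓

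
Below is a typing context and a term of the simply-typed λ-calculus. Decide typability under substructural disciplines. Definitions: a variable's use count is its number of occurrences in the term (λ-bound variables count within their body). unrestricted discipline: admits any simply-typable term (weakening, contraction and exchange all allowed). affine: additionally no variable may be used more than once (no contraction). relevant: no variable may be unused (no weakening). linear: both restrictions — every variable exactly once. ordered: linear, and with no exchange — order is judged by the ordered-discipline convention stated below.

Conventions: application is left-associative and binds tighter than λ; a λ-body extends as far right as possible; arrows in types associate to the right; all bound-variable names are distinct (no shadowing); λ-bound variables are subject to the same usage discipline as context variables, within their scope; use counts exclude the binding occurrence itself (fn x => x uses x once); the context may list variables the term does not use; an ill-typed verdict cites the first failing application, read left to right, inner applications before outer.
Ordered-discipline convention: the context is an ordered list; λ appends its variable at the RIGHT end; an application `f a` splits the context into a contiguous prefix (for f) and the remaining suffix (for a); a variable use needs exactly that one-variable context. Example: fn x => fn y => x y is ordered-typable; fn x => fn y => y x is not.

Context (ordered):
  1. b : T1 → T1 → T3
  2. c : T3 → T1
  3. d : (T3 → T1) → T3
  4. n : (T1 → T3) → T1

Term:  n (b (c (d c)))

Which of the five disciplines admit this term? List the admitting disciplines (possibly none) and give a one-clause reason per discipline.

accepted by: relevant, unrestricted
variable uses: b: 1; c: 2; d: 1; n: 1
left-to-right use order: n, b, c, d, c
typing: ✓ — T1
ordered: ✗ — c ×2 used more than once (contraction)
linear: ✗ — c ×2 used more than once (contraction)
affine: ✗ — c ×2 used more than once (contraction)
relevant: ✓ — none of b, c, d, n goes unused
unrestricted: ✓ — simply typable at T1; W, C, E all held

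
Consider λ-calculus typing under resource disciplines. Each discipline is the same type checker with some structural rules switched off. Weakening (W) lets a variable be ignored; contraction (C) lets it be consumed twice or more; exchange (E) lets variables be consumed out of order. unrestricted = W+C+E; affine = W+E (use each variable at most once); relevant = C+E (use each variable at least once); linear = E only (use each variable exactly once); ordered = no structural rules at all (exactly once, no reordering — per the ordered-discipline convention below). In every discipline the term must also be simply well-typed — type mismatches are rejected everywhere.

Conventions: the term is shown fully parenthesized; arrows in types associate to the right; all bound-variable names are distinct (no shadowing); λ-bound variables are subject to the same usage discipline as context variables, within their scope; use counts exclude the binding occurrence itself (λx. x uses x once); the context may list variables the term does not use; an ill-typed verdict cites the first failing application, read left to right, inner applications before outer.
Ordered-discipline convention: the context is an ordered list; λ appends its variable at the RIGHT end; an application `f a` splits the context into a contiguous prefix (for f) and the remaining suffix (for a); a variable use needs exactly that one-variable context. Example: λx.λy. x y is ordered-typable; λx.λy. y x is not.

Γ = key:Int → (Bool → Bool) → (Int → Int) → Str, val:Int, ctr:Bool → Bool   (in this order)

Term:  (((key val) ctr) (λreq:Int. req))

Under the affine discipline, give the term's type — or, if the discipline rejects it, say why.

term : Str
use counts: key: 1, val: 1, ctr: 1, req (λ-bound): 1
order of uses: key, val, ctr, req
typing: well-typed at Str
summary: ordered ✓ | linear ✓ | affine ✓ | relevant ✓ | unrestricted ✓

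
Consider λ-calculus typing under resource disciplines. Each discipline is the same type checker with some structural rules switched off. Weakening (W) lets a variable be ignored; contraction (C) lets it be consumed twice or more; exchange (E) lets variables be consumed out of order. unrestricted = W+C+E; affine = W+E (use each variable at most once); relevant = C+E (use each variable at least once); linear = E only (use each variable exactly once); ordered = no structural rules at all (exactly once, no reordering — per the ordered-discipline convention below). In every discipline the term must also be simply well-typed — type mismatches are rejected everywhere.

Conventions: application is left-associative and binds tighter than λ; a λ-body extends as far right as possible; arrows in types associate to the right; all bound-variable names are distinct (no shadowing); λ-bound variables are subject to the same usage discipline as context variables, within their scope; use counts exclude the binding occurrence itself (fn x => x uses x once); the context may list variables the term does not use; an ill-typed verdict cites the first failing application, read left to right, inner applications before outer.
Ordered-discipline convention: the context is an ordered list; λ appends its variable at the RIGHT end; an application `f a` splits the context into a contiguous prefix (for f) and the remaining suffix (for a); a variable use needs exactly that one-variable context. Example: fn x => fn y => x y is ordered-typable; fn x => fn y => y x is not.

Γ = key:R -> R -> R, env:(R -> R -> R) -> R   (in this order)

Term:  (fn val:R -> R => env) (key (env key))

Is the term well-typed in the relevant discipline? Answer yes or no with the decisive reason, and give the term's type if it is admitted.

no — val never used (weakening)
counts: key: 2; env: 2; val [bound]: 0
uses in reading order: env, key, env, key
typing: well-typed at (R -> R -> R) -> R
summary: ordered ✗ · linear ✗ · affine ✗ · relevant ✗ · unrestricted ✓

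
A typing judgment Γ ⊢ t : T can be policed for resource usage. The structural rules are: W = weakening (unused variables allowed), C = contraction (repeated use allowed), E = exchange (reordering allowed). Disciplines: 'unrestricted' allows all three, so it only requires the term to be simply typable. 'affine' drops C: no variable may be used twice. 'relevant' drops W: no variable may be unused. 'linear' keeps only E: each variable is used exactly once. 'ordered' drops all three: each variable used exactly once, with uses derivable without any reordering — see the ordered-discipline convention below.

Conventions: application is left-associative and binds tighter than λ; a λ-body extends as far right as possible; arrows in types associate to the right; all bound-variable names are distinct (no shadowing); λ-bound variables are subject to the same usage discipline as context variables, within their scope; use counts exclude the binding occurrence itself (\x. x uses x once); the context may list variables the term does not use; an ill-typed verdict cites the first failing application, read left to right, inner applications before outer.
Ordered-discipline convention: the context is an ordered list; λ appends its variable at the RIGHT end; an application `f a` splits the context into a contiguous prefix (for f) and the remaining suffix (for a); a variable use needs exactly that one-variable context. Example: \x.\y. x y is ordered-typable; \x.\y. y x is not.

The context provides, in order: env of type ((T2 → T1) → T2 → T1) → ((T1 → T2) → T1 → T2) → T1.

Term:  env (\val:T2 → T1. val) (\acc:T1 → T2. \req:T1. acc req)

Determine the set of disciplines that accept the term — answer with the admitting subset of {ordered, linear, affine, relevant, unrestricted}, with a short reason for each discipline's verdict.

admitted by: ordered, linear, affine, relevant, unrestricted
use counts: env ×1, val (bound) ×1, acc (bound) ×1, req (bound) ×1
left-to-right use order: env, val, acc, req
typing: well-typed — term : T1
ordered ✓ (env, val, acc, req: once each, no exchange needed)
linear ✓ (env, val, acc, req: one use apiece)
affine ✓ (env, val, acc, req: no repeats, contraction unneeded)
relevant ✓ (env, val, acc, req: all used, weakening unneeded)
unrestricted ✓ (well-typed at T1; no restrictions here)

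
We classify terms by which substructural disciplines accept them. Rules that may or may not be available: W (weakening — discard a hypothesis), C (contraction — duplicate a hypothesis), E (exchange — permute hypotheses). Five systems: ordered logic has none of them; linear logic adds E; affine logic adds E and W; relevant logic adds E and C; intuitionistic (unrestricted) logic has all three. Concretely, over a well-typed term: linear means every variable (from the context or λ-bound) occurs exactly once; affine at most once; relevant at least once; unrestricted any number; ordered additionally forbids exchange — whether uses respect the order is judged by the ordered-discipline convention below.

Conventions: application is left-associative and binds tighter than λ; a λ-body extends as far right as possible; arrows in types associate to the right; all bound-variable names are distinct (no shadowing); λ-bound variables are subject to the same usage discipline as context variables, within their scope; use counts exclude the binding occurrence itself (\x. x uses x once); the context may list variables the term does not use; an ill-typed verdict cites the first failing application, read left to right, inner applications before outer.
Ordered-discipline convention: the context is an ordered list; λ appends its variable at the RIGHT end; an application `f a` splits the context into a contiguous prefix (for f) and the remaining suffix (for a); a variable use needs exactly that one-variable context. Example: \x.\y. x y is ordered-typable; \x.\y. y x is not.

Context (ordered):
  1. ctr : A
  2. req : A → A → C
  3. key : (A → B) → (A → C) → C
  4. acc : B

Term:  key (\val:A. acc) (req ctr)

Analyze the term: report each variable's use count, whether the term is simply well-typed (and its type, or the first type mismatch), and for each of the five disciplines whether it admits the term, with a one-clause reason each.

usage: ctr ×1, req ×1, key ×1, acc ×1, val (λ-bound) ×0
use order (left to right): key, acc, req, ctr
typing: the term checks, with type C
ordered: ✗, val never used (weakening)
linear: ✗, val never used (weakening)
affine: ✓, ctr, req, key, acc, val: no repeats, contraction unneeded
relevant: ✗, val never used (weakening)
unrestricted: ✓, type-checks (C) and nothing is barred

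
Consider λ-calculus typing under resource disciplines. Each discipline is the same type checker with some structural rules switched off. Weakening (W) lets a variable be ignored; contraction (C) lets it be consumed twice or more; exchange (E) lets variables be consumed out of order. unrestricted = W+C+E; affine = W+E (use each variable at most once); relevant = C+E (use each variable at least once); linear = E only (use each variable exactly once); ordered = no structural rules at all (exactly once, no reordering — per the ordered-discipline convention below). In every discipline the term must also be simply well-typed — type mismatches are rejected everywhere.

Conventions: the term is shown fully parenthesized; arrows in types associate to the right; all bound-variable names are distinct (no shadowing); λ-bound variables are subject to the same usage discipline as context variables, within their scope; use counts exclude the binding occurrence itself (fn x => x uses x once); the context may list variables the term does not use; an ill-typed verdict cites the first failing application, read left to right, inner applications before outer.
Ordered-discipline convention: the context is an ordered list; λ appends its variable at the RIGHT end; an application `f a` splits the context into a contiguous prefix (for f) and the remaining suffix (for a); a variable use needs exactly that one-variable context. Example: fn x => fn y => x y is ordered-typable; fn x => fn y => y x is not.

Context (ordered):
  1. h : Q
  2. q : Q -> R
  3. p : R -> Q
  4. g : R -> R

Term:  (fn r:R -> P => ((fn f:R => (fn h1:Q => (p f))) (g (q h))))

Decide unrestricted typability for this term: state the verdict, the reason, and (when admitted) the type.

yes — type-checks ((R -> P) -> Q -> Q) and nothing is barred; term : (R -> P) -> Q -> Q
variable uses: h: 1×, q: 1×, p: 1×, g: 1×, r (λ-bound): 0×, f (λ-bound): 1×, h1 (λ-bound): 0×
left-to-right use order: p, f, g, q, h
typing: well-typed — term : (R -> P) -> Q -> Q
per-discipline verdicts: ordered ✗ | linear ✗ | affine ✓ | relevant ✗ | unrestricted ✓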